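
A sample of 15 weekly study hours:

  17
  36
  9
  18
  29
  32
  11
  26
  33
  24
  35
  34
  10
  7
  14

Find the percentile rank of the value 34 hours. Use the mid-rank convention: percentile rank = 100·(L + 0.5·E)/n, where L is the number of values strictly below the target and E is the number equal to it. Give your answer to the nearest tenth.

Sorted: 7, 9, 10, 11, 14, 17, 18, 24, 26, 29, 32, 33, 34, 35, 36.
Count below 34: L = 12; count equal: E = 1; n = 15.
Percentile rank = 100·(12 + 0.5·1)/15 = 100·12.5/15 = 83.33.

83.3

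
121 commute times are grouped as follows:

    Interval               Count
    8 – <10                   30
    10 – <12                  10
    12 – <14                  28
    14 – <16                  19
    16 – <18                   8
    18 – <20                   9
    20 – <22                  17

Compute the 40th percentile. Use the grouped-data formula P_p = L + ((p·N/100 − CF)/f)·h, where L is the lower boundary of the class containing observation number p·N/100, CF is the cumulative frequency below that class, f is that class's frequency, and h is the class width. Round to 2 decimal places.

12.60

N = 121; target position k = 40/100 · 121 = 48.4.
Cumulative frequencies: 30, 40, 68, 87, 95, 104, 121.
Observation 48.4 falls in the class 12 – <14.
L = 12, CF = 40, f = 28, h = 2.
P40 = 12 + ((48.4 − 40)/28)·2 = 12 + 0.6 = 12.6.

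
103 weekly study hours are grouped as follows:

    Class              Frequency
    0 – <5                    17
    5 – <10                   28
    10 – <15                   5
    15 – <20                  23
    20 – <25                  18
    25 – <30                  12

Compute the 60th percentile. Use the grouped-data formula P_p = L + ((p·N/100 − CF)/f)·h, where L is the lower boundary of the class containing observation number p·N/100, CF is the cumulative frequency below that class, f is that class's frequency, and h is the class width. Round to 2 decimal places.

17.57

N = 103; target position k = 60/100 · 103 = 61.8.
Cumulative frequencies: 17, 45, 50, 73, 91, 103.
Observation 61.8 falls in the class 15 – <20.
L = 15, CF = 50, f = 23, h = 5.
P60 = 15 + ((61.8 − 50)/23)·5 = 15 + 2.56522 = 17.5652.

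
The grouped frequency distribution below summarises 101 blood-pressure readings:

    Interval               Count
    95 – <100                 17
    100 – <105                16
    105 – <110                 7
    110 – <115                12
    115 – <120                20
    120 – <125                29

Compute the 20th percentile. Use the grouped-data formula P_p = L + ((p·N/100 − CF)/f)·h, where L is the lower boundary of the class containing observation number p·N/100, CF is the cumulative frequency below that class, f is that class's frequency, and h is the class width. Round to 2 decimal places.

N = 101; target position k = 20/100 · 101 = 20.2.
Cumulative frequencies: 17, 33, 40, 52, 72, 101.
Observation 20.2 falls in the class 100 – <105.
L = 100, CF = 17, f = 16, h = 5.
P20 = 100 + ((20.2 − 17)/16)·5 = 100 + 1 = 101.

101.00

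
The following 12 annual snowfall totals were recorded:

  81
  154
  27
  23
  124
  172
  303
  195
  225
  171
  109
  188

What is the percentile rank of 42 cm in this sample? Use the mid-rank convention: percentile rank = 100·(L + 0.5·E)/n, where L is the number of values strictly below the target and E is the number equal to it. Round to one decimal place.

16.7

Sorted: 23, 27, 81, 109, 124, 154, 171, 172, 188, 195, 225, 303.
Count below 42: L = 2; count equal: E = 0; n = 12.
Percentile rank = 100·(2 + 0.5·0)/12 = 100·2/12 = 16.67.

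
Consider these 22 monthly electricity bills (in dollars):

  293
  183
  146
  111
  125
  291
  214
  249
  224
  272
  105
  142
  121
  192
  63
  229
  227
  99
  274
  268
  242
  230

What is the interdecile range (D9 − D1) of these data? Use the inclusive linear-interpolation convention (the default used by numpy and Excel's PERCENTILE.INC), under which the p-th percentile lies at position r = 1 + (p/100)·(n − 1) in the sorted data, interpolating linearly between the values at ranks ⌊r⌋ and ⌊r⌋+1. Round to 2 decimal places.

Sorted: 63, 99, 105, 111, 121, 125, 142, 146, 183, 192, 214, 224, 227, 229, 230, 242, 249, 268, 272, 274, 291, 293.
n = 22.
P10: r = 3.1; ranks 3–4 are 105, 111; interpolating gives 105.6.
P90: r = 19.9; ranks 19–20 are 272, 274; interpolating gives 273.8.
Difference: 273.8 − 105.6 = 168.2.

168.20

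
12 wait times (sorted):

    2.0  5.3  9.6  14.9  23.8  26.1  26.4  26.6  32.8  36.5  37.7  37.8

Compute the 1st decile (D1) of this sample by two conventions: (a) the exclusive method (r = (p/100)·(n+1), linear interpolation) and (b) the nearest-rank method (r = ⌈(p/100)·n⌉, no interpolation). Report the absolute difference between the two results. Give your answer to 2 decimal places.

n = 12.
(a) r = 1.3; between ranks 1 (2.0) and 2 (5.3): 2.99.
(b) the nearest-rank method: rank 2 → 5.3.
|2.99 − 5.3| = 2.31.

2.31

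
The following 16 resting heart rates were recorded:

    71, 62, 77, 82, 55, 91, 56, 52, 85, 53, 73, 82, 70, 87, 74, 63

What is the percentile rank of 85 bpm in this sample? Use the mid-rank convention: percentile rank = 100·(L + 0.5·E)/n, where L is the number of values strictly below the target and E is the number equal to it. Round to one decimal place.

Sorted: 52, 53, 55, 56, 62, 63, 70, 71, 73, 74, 77, 82, 82, 85, 87, 91.
Count below 85: L = 13; count equal: E = 1; n = 16.
Percentile rank = 100·(13 + 0.5·1)/16 = 100·13.5/16 = 84.38.

84.4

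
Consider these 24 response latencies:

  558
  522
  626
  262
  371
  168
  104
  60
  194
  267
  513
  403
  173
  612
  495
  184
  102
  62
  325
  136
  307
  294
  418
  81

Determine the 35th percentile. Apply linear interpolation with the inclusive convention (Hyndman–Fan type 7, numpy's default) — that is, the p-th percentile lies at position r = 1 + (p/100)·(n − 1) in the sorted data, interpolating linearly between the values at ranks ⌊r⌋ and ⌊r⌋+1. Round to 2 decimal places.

184.50

Sorted: 60, 62, 81, 102, 104, 136, 168, 173, 184, 194, 262, 267, 294, 307, 325, 371, 403, 418, 495, 513, 522, 558, 612, 626.
n = 24.
r = 1 + (35/100)·(24 − 1) = 1 + 8.05 = 9.05.
Rank 9 is 184 and rank 10 is 194.
Interpolate: 184 + 0.05·(194 − 184) = 184 + 0.05·10 = 184.5.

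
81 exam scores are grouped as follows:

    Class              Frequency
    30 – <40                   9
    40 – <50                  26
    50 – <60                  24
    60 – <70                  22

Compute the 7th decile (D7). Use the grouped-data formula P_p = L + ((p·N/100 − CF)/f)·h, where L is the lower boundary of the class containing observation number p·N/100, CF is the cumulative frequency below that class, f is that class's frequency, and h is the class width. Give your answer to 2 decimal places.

59.04

N = 81; target position k = 70/100 · 81 = 56.7.
Cumulative frequencies: 9, 35, 59, 81.
Observation 56.7 falls in the class 50 – <60.
L = 50, CF = 35, f = 24, h = 10.
P70 = 50 + ((56.7 − 35)/24)·10 = 50 + 9.04167 = 59.0417.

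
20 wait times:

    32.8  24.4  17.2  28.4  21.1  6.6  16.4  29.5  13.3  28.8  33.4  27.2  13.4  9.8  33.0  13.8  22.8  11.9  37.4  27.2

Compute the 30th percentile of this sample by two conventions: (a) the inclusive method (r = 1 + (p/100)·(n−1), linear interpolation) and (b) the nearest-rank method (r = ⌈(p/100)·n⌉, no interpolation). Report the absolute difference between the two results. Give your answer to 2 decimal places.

Sorted: 6.6, 9.8, 11.9, 13.3, 13.4, 13.8, 16.4, 17.2, 21.1, 22.8, 24.4, 27.2, 27.2, 28.4, 28.8, 29.5, 32.8, 33.0, 33.4, 37.4.
n = 20.
(a) r = 6.7; between ranks 6 (13.8) and 7 (16.4): 15.62.
(b) the nearest-rank method: rank 6 → 13.8.
|15.62 − 13.8| = 1.82.

1.82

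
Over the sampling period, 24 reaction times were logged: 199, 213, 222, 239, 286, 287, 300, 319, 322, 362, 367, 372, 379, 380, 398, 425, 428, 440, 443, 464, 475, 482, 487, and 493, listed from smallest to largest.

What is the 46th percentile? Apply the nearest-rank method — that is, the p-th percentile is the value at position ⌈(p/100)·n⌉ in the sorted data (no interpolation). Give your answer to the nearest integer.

n = 24.
Position = ⌈46/100 · 24⌉ = ⌈11.04⌉ = 12.
The value at rank 12 is 372.

372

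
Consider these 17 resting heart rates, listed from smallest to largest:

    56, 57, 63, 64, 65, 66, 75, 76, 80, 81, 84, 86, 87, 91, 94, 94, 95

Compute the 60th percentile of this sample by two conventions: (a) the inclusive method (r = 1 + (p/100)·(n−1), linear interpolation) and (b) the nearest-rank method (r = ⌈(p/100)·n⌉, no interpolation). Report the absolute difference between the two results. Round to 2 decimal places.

n = 17.
(a) r = 10.6; between ranks 10 (81) and 11 (84): 82.8.
(b) the nearest-rank method: rank 11 → 84.
|82.8 − 84| = 1.2.

1.20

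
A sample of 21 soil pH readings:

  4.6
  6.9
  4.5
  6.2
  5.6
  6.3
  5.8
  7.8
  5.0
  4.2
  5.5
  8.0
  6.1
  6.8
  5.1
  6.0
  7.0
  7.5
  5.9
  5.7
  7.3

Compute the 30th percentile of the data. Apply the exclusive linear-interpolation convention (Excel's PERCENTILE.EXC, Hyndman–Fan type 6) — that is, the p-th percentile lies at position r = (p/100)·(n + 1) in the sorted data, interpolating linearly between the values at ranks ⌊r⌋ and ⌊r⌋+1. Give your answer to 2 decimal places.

Sorted: 4.2, 4.5, 4.6, 5.0, 5.1, 5.5, 5.6, 5.7, 5.8, 5.9, 6.0, 6.1, 6.2, 6.3, 6.8, 6.9, 7.0, 7.3, 7.5, 7.8, 8.0.
n = 21.
r = (30/100)·(21 + 1) = 6.6.
Rank 6 is 5.5 and rank 7 is 5.6.
Interpolate: 5.5 + 0.6·(5.6 − 5.5) = 5.5 + 0.6·0.1 = 5.56.

5.56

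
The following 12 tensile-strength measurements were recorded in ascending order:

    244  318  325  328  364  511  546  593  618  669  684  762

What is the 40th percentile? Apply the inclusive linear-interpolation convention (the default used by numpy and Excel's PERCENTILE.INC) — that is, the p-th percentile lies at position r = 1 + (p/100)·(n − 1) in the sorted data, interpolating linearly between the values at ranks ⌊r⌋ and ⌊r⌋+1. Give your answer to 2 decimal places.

n = 12.
r = 1 + (40/100)·(12 − 1) = 1 + 4.4 = 5.4.
Rank 5 is 364 and rank 6 is 511.
Interpolate: 364 + 0.4·(511 − 364) = 364 + 0.4·147 = 422.8.

422.80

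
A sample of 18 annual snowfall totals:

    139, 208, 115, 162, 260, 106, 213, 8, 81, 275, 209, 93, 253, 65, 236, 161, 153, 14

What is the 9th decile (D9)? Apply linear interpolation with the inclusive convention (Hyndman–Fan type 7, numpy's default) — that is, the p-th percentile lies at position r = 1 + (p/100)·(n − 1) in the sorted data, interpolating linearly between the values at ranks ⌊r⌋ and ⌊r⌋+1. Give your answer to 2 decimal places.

255.10

Sorted: 8, 14, 65, 81, 93, 106, 115, 139, 153, 161, 162, 208, 209, 213, 236, 253, 260, 275.
n = 18.
r = 1 + (90/100)·(18 − 1) = 1 + 15.3 = 16.3.
Rank 16 is 253 and rank 17 is 260.
Interpolate: 253 + 0.3·(260 − 253) = 253 + 0.3·7 = 255.1.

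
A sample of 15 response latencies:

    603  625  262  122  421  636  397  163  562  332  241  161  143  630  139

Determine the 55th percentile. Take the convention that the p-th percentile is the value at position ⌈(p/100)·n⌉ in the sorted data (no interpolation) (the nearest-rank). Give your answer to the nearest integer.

Sorted: 122, 139, 143, 161, 163, 241, 262, 332, 397, 421, 562, 603, 625, 630, 636.
n = 15.
Position = ⌈55/100 · 15⌉ = ⌈8.25⌉ = 9.
The value at rank 9 is 397.

397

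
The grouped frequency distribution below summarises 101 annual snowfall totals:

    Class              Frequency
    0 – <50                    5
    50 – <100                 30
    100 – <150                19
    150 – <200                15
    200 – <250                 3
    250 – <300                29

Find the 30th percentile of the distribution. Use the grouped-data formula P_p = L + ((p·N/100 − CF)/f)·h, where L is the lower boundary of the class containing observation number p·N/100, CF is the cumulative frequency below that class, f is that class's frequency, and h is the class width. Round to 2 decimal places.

N = 101; target position k = 30/100 · 101 = 30.3.
Cumulative frequencies: 5, 35, 54, 69, 72, 101.
Observation 30.3 falls in the class 50 – <100.
L = 50, CF = 5, f = 30, h = 50.
P30 = 50 + ((30.3 − 5)/30)·50 = 50 + 42.1667 = 92.1667.

92.17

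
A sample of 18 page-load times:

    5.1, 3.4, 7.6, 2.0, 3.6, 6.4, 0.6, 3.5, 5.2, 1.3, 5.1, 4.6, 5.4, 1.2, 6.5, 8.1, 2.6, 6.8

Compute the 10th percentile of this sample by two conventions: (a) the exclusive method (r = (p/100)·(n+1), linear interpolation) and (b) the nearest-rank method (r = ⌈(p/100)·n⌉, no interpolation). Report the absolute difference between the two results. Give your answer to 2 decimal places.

0.06

Sorted: 0.6, 1.2, 1.3, 2.0, 2.6, 3.4, 3.5, 3.6, 4.6, 5.1, 5.1, 5.2, 5.4, 6.4, 6.5, 6.8, 7.6, 8.1.
n = 18.
(a) r = 1.9; between ranks 1 (0.6) and 2 (1.2): 1.14.
(b) the nearest-rank method: rank 2 → 1.2.
|1.14 − 1.2| = 0.06.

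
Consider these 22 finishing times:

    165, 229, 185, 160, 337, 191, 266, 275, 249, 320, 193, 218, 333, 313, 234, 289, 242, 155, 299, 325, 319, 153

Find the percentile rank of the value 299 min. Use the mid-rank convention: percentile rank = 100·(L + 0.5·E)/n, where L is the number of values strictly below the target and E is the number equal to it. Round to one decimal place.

Sorted: 153, 155, 160, 165, 185, 191, 193, 218, 229, 234, 242, 249, 266, 275, 289, 299, 313, 319, 320, 325, 333, 337.
Count below 299: L = 15; count equal: E = 1; n = 22.
Percentile rank = 100·(15 + 0.5·1)/22 = 100·15.5/22 = 70.45.

70.5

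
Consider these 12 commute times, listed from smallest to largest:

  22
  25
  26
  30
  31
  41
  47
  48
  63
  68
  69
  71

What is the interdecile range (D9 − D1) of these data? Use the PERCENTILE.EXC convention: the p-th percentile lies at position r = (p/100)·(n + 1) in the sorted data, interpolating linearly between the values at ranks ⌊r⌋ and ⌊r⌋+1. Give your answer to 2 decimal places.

47.50

n = 12.
P10: r = 1.3; ranks 1–2 are 22, 25; interpolating gives 22.9.
P90: r = 11.7; ranks 11–12 are 69, 71; interpolating gives 70.4.
Difference: 70.4 − 22.9 = 47.5.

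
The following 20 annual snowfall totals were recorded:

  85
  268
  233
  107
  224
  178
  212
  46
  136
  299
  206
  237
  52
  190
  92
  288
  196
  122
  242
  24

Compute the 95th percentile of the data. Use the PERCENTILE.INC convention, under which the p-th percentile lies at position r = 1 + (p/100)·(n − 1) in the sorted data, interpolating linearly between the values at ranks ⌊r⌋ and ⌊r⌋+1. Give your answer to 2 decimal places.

Sorted: 24, 46, 52, 85, 92, 107, 122, 136, 178, 190, 196, 206, 212, 224, 233, 237, 242, 268, 288, 299.
n = 20.
r = 1 + (95/100)·(20 − 1) = 1 + 18.05 = 19.05.
Rank 19 is 288 and rank 20 is 299.
Interpolate: 288 + 0.05·(299 − 288) = 288 + 0.05·11 = 288.55.

288.55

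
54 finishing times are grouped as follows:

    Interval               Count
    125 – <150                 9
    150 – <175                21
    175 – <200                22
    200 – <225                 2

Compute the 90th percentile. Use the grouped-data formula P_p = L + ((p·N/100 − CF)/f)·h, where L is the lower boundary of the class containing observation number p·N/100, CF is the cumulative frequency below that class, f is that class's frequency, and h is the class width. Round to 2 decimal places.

N = 54; target position k = 90/100 · 54 = 48.6.
Cumulative frequencies: 9, 30, 52, 54.
Observation 48.6 falls in the class 175 – <200.
L = 175, CF = 30, f = 22, h = 25.
P90 = 175 + ((48.6 − 30)/22)·25 = 175 + 21.1364 = 196.136.

196.14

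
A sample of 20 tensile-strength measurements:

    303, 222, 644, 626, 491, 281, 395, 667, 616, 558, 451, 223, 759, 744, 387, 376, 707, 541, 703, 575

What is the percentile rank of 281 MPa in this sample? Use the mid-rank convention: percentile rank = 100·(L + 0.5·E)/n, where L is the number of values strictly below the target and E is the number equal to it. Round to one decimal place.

Sorted: 222, 223, 281, 303, 376, 387, 395, 451, 491, 541, 558, 575, 616, 626, 644, 667, 703, 707, 744, 759.
Count below 281: L = 2; count equal: E = 1; n = 20.
Percentile rank = 100·(2 + 0.5·1)/20 = 100·2.5/20 = 12.5.

12.5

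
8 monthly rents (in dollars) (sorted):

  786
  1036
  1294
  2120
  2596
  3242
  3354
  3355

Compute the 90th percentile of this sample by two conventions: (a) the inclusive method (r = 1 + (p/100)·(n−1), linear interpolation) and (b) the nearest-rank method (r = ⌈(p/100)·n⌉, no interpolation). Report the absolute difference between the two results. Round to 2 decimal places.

0.70

n = 8.
(a) r = 7.3; between ranks 7 (3354) and 8 (3355): 3354.3.
(b) the nearest-rank method: rank 8 → 3355.
|3354.3 − 3355| = 0.7.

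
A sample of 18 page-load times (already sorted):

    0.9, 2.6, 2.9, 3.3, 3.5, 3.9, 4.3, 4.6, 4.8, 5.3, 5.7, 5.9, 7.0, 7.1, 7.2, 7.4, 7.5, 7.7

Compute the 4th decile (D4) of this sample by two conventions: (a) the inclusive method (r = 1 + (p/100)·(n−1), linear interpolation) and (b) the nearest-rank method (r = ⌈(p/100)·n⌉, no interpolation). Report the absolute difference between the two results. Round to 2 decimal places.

n = 18.
(a) r = 7.8; between ranks 7 (4.3) and 8 (4.6): 4.54.
(b) the nearest-rank method: rank 8 → 4.6.
|4.54 − 4.6| = 0.06.

0.06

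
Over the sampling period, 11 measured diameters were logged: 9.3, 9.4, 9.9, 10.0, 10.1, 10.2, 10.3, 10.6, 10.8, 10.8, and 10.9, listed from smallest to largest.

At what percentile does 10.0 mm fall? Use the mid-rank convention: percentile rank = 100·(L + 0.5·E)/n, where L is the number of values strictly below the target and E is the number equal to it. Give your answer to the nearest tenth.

Count below 10.0: L = 3; count equal: E = 1; n = 11.
Percentile rank = 100·(3 + 0.5·1)/11 = 100·3.5/11 = 31.82.

31.8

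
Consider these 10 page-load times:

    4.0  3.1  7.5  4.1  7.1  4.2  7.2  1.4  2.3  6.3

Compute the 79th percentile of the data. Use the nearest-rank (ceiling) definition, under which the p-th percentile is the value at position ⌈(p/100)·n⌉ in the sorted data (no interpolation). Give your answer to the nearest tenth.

Sorted: 1.4, 2.3, 3.1, 4.0, 4.1, 4.2, 6.3, 7.1, 7.2, 7.5.
n = 10.
Position = ⌈79/100 · 10⌉ = ⌈7.9⌉ = 8.
The value at rank 8 is 7.1.

7.1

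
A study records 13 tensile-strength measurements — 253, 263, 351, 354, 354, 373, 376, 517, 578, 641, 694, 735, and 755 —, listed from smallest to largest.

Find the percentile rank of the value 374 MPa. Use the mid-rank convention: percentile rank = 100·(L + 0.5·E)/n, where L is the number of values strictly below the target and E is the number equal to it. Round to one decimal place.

46.2

Count below 374: L = 6; count equal: E = 0; n = 13.
Percentile rank = 100·(6 + 0.5·0)/13 = 100·6/13 = 46.15.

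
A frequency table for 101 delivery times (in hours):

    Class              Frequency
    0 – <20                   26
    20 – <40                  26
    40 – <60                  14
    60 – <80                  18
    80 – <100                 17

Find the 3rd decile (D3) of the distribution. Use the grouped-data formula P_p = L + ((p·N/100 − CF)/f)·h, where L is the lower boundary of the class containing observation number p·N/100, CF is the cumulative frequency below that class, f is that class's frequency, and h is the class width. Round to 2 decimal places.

23.31

N = 101; target position k = 30/100 · 101 = 30.3.
Cumulative frequencies: 26, 52, 66, 84, 101.
Observation 30.3 falls in the class 20 – <40.
L = 20, CF = 26, f = 26, h = 20.
P30 = 20 + ((30.3 − 26)/26)·20 = 20 + 3.30769 = 23.3077.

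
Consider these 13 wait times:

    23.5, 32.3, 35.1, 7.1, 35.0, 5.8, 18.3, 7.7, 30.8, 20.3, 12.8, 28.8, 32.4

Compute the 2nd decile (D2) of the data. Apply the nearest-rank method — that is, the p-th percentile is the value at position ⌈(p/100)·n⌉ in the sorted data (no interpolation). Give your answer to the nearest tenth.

7.7

Sorted: 5.8, 7.1, 7.7, 12.8, 18.3, 20.3, 23.5, 28.8, 30.8, 32.3, 32.4, 35.0, 35.1.
n = 13.
Position = ⌈20/100 · 13⌉ = ⌈2.6⌉ = 3.
The value at rank 3 is 7.7.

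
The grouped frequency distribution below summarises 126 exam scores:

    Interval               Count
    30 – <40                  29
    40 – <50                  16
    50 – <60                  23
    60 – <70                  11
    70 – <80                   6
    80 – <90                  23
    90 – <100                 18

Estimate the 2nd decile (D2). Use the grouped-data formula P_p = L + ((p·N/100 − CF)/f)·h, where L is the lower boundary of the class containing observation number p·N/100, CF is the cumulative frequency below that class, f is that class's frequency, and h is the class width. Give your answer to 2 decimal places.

38.69

N = 126; target position k = 20/100 · 126 = 25.2.
Cumulative frequencies: 29, 45, 68, 79, 85, 108, 126.
Observation 25.2 falls in the class 30 – <40.
L = 30, CF = 0, f = 29, h = 10.
P20 = 30 + ((25.2 − 0)/29)·10 = 30 + 8.68966 = 38.6897.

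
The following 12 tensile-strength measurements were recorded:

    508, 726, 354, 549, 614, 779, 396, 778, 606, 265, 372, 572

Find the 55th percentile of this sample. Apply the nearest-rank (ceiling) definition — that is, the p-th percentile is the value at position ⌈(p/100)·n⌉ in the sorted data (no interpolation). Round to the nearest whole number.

572

Sorted: 265, 354, 372, 396, 508, 549, 572, 606, 614, 726, 778, 779.
n = 12.
Position = ⌈55/100 · 12⌉ = ⌈6.6⌉ = 7.
The value at rank 7 is 572.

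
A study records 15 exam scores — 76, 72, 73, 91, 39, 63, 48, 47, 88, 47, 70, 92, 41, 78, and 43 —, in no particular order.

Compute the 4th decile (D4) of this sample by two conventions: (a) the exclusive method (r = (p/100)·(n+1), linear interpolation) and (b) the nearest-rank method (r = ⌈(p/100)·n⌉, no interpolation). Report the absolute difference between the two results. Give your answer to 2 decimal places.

Sorted: 39, 41, 43, 47, 47, 48, 63, 70, 72, 73, 76, 78, 88, 91, 92.
n = 15.
(a) r = 6.4; between ranks 6 (48) and 7 (63): 54.
(b) the nearest-rank method: rank 6 → 48.
|54 − 48| = 6.

6.00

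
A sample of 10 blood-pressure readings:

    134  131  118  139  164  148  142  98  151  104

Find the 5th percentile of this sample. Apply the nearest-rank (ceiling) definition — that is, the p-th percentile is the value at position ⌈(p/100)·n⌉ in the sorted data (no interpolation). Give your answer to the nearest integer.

98

Sorted: 98, 104, 118, 131, 134, 139, 142, 148, 151, 164.
n = 10.
Position = ⌈5/100 · 10⌉ = ⌈0.5⌉ = 1.
The value at rank 1 is 98.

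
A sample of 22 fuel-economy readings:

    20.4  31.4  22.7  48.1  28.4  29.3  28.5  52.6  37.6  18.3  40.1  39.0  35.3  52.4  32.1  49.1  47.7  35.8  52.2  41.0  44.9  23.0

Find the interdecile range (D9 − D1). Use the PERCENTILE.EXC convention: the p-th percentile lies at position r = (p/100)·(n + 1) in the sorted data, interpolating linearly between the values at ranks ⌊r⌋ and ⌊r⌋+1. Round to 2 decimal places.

Sorted: 18.3, 20.4, 22.7, 23.0, 28.4, 28.5, 29.3, 31.4, 32.1, 35.3, 35.8, 37.6, 39.0, 40.1, 41.0, 44.9, 47.7, 48.1, 49.1, 52.2, 52.4, 52.6.
n = 22.
P10: r = 2.3; ranks 2–3 are 20.4, 22.7; interpolating gives 21.09.
P90: r = 20.7; ranks 20–21 are 52.2, 52.4; interpolating gives 52.34.
Difference: 52.34 − 21.09 = 31.25.

31.25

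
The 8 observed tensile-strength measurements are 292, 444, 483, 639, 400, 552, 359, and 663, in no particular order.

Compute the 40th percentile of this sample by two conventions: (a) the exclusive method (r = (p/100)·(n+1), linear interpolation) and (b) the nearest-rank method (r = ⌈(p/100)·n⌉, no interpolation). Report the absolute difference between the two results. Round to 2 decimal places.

17.60

Sorted: 292, 359, 400, 444, 483, 552, 639, 663.
n = 8.
(a) r = 3.6; between ranks 3 (400) and 4 (444): 426.4.
(b) the nearest-rank method: rank 4 → 444.
|426.4 − 444| = 17.6.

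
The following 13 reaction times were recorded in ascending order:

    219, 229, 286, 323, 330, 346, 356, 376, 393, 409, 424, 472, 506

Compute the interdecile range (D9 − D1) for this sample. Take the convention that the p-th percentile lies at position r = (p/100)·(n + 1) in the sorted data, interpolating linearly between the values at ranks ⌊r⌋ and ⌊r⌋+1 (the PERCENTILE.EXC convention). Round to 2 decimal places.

n = 13.
P10: r = 1.4; ranks 1–2 are 219, 229; interpolating gives 223.
P90: r = 12.6; ranks 12–13 are 472, 506; interpolating gives 492.4.
Difference: 492.4 − 223 = 269.4.

269.40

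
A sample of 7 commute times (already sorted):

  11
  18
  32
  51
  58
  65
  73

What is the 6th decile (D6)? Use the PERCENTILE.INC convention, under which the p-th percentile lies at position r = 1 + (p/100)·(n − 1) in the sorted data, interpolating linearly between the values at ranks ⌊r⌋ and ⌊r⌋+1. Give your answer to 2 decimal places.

55.20

n = 7.
r = 1 + (60/100)·(7 − 1) = 1 + 3.6 = 4.6.
Rank 4 is 51 and rank 5 is 58.
Interpolate: 51 + 0.6·(58 − 51) = 51 + 0.6·7 = 55.2.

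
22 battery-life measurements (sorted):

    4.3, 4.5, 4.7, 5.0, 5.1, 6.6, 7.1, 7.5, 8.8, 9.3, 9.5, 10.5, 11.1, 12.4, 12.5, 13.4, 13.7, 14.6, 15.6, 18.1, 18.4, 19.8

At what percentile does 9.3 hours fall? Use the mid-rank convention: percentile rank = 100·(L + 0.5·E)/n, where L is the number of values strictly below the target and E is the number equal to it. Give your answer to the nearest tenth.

43.2

Count below 9.3: L = 9; count equal: E = 1; n = 22.
Percentile rank = 100·(9 + 0.5·1)/22 = 100·9.5/22 = 43.18.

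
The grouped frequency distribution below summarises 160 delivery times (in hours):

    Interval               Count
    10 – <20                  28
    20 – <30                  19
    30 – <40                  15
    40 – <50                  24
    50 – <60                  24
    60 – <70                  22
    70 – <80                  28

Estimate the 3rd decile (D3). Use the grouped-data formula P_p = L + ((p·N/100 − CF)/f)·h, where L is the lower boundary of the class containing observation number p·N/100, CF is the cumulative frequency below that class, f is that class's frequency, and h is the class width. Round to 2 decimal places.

30.67

N = 160; target position k = 30/100 · 160 = 48.
Cumulative frequencies: 28, 47, 62, 86, 110, 132, 160.
Observation 48 falls in the class 30 – <40.
L = 30, CF = 47, f = 15, h = 10.
P30 = 30 + ((48 − 47)/15)·10 = 30 + 0.666667 = 30.6667.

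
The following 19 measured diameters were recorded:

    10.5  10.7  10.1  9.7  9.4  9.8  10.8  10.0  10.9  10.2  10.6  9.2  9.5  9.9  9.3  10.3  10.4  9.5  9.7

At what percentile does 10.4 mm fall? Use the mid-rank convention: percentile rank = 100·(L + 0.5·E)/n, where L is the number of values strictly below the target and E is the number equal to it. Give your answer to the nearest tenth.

Sorted: 9.2, 9.3, 9.4, 9.5, 9.5, 9.7, 9.7, 9.8, 9.9, 10.0, 10.1, 10.2, 10.3, 10.4, 10.5, 10.6, 10.7, 10.8, 10.9.
Count below 10.4: L = 13; count equal: E = 1; n = 19.
Percentile rank = 100·(13 + 0.5·1)/19 = 100·13.5/19 = 71.05.

71.1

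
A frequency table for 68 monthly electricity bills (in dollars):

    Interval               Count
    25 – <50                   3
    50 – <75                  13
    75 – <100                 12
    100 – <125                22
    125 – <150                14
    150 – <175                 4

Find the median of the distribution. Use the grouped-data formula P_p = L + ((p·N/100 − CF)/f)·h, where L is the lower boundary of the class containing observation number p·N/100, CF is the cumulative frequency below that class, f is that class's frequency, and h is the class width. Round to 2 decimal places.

N = 68; target position k = 50/100 · 68 = 34.
Cumulative frequencies: 3, 16, 28, 50, 64, 68.
Observation 34 falls in the class 100 – <125.
L = 100, CF = 28, f = 22, h = 25.
P50 = 100 + ((34 − 28)/22)·25 = 100 + 6.81818 = 106.818.

106.82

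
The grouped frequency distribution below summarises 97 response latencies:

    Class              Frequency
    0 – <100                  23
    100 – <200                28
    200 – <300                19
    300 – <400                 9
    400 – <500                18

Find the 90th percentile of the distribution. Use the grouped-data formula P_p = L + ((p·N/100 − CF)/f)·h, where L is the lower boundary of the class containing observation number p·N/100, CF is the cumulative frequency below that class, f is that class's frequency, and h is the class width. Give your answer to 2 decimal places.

446.11

N = 97; target position k = 90/100 · 97 = 87.3.
Cumulative frequencies: 23, 51, 70, 79, 97.
Observation 87.3 falls in the class 400 – <500.
L = 400, CF = 79, f = 18, h = 100.
P90 = 400 + ((87.3 − 79)/18)·100 = 400 + 46.1111 = 446.111.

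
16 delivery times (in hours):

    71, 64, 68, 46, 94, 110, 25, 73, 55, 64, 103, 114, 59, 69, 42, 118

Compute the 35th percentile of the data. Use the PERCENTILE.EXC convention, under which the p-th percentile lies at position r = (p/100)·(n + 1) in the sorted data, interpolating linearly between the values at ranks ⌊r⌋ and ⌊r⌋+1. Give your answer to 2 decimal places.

63.75

Sorted: 25, 42, 46, 55, 59, 64, 64, 68, 69, 71, 73, 94, 103, 110, 114, 118.
n = 16.
r = (35/100)·(16 + 1) = 5.95.
Rank 5 is 59 and rank 6 is 64.
Interpolate: 59 + 0.95·(64 − 59) = 59 + 0.95·5 = 63.75.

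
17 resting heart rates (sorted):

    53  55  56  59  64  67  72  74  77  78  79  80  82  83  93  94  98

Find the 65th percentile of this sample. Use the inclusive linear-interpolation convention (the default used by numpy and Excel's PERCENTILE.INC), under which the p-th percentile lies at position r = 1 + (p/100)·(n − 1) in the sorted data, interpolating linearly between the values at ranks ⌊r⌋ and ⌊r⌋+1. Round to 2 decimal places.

79.40

n = 17.
r = 1 + (65/100)·(17 − 1) = 1 + 10.4 = 11.4.
Rank 11 is 79 and rank 12 is 80.
Interpolate: 79 + 0.4·(80 − 79) = 79 + 0.4·1 = 79.4.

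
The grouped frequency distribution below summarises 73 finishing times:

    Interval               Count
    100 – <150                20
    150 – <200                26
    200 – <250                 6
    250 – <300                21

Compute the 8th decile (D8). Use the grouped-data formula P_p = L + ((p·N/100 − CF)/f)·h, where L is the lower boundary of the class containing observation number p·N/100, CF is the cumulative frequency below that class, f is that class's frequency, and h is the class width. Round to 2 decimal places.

N = 73; target position k = 80/100 · 73 = 58.4.
Cumulative frequencies: 20, 46, 52, 73.
Observation 58.4 falls in the class 250 – <300.
L = 250, CF = 52, f = 21, h = 50.
P80 = 250 + ((58.4 − 52)/21)·50 = 250 + 15.2381 = 265.238.

265.24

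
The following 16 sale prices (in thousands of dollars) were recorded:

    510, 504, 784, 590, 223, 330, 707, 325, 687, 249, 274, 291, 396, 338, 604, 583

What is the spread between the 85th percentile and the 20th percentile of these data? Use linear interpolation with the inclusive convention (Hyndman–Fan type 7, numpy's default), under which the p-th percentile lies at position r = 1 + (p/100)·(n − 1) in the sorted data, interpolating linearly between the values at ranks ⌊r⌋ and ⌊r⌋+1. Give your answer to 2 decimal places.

Sorted: 223, 249, 274, 291, 325, 330, 338, 396, 504, 510, 583, 590, 604, 687, 707, 784.
n = 16.
P20: r = 4 (integer) → 291.
P85: r = 13.75; ranks 13–14 are 604, 687; interpolating gives 666.25.
Difference: 666.25 − 291 = 375.25.

375.25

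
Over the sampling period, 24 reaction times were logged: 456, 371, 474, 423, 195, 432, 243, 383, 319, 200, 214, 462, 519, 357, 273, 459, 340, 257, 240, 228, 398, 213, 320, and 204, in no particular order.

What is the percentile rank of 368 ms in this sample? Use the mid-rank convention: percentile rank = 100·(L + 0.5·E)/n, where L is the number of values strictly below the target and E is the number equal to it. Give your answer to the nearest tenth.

Sorted: 195, 200, 204, 213, 214, 228, 240, 243, 257, 273, 319, 320, 340, 357, 371, 383, 398, 423, 432, 456, 459, 462, 474, 519.
Count below 368: L = 14; count equal: E = 0; n = 24.
Percentile rank = 100·(14 + 0.5·0)/24 = 100·14/24 = 58.33.

58.3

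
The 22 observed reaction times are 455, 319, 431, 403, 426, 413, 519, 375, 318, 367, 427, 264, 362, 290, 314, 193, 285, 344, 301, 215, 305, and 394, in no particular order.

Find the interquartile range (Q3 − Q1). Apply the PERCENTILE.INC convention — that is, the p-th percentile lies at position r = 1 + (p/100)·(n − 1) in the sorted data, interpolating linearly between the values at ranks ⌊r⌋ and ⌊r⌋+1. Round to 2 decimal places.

Sorted: 193, 215, 264, 285, 290, 301, 305, 314, 318, 319, 344, 362, 367, 375, 394, 403, 413, 426, 427, 431, 455, 519.
n = 22.
P25: r = 6.25; ranks 6–7 are 301, 305; interpolating gives 302.
P75: r = 16.75; ranks 16–17 are 403, 413; interpolating gives 410.5.
Difference: 410.5 − 302 = 108.5.

108.50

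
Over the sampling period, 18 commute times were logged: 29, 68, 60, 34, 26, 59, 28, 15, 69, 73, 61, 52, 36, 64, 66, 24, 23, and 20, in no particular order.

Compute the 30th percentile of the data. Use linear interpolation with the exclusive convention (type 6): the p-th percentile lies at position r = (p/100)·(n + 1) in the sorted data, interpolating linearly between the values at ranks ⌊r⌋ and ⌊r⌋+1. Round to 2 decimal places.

27.40

Sorted: 15, 20, 23, 24, 26, 28, 29, 34, 36, 52, 59, 60, 61, 64, 66, 68, 69, 73.
n = 18.
r = (30/100)·(18 + 1) = 5.7.
Rank 5 is 26 and rank 6 is 28.
Interpolate: 26 + 0.7·(28 − 26) = 26 + 0.7·2 = 27.4.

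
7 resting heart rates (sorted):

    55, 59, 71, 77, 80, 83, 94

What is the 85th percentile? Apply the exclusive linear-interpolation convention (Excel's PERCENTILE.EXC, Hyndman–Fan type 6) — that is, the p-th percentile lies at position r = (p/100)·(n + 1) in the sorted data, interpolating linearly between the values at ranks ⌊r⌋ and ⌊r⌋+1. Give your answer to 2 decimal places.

91.80

n = 7.
r = (85/100)·(7 + 1) = 6.8.
Rank 6 is 83 and rank 7 is 94.
Interpolate: 83 + 0.8·(94 − 83) = 83 + 0.8·11 = 91.8.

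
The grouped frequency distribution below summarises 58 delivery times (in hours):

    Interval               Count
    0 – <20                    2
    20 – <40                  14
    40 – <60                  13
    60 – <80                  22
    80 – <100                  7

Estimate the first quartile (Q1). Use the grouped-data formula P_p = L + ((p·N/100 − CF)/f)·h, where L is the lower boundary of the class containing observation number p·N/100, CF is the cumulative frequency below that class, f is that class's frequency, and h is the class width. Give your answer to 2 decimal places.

N = 58; target position k = 25/100 · 58 = 14.5.
Cumulative frequencies: 2, 16, 29, 51, 58.
Observation 14.5 falls in the class 20 – <40.
L = 20, CF = 2, f = 14, h = 20.
P25 = 20 + ((14.5 − 2)/14)·20 = 20 + 17.8571 = 37.8571.

37.86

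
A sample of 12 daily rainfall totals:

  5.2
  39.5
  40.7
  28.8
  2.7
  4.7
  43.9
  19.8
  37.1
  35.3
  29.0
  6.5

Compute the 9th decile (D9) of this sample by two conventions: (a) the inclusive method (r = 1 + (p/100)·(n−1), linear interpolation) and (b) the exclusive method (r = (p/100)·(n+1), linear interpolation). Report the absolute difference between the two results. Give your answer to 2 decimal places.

2.36

Sorted: 2.7, 4.7, 5.2, 6.5, 19.8, 28.8, 29.0, 35.3, 37.1, 39.5, 40.7, 43.9.
n = 12.
(a) r = 10.9; between ranks 10 (39.5) and 11 (40.7): 40.58.
(b) r = 11.7; between ranks 11 (40.7) and 12 (43.9): 42.94.
|40.58 − 42.94| = 2.36.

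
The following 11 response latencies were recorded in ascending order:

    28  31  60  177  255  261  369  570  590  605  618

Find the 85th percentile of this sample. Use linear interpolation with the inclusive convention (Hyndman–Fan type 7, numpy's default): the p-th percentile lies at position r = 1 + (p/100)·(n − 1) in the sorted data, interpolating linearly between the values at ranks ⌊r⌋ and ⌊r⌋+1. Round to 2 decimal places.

597.50

n = 11.
r = 1 + (85/100)·(11 − 1) = 1 + 8.5 = 9.5.
Rank 9 is 590 and rank 10 is 605.
Interpolate: 590 + 0.5·(605 − 590) = 590 + 0.5·15 = 597.5.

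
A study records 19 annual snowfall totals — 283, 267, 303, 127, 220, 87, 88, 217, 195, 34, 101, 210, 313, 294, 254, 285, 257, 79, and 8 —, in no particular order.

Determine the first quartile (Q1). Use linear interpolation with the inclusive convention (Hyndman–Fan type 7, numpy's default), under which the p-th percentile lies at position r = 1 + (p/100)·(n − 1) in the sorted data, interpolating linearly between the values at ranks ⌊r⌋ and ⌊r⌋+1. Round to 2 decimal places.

Sorted: 8, 34, 79, 87, 88, 101, 127, 195, 210, 217, 220, 254, 257, 267, 283, 285, 294, 303, 313.
n = 19.
r = 1 + (25/100)·(19 − 1) = 1 + 4.5 = 5.5.
Rank 5 is 88 and rank 6 is 101.
Interpolate: 88 + 0.5·(101 − 88) = 88 + 0.5·13 = 94.5.

94.50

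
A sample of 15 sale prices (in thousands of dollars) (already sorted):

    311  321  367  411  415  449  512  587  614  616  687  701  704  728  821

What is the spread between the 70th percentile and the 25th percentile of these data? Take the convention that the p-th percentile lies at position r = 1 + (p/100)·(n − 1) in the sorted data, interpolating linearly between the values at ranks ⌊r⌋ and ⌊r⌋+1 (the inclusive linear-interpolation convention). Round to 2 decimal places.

259.80

n = 15.
P25: r = 4.5; ranks 4–5 are 411, 415; interpolating gives 413.
P70: r = 10.8; ranks 10–11 are 616, 687; interpolating gives 672.8.
Difference: 672.8 − 413 = 259.8.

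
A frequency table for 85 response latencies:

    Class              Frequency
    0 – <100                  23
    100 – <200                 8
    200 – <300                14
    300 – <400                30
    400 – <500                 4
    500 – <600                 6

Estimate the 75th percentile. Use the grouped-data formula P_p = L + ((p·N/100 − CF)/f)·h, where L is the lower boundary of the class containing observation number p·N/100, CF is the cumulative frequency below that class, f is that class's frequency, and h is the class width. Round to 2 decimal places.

362.50

N = 85; target position k = 75/100 · 85 = 63.75.
Cumulative frequencies: 23, 31, 45, 75, 79, 85.
Observation 63.75 falls in the class 300 – <400.
L = 300, CF = 45, f = 30, h = 100.
P75 = 300 + ((63.75 − 45)/30)·100 = 300 + 62.5 = 362.5.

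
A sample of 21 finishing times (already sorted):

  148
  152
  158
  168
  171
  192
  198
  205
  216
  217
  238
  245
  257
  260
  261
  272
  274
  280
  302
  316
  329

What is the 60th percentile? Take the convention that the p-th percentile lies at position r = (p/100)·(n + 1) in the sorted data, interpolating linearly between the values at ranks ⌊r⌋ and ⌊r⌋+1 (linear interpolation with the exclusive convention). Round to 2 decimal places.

257.60

n = 21.
r = (60/100)·(21 + 1) = 13.2.
Rank 13 is 257 and rank 14 is 260.
Interpolate: 257 + 0.2·(260 − 257) = 257 + 0.2·3 = 257.6.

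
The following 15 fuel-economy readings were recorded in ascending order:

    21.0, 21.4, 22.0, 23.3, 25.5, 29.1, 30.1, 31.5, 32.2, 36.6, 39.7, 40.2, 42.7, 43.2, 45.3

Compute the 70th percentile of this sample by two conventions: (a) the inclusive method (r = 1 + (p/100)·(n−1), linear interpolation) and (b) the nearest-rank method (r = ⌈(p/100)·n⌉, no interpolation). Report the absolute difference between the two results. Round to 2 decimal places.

n = 15.
(a) r = 10.8; between ranks 10 (36.6) and 11 (39.7): 39.08.
(b) the nearest-rank method: rank 11 → 39.7.
|39.08 − 39.7| = 0.62.

0.62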